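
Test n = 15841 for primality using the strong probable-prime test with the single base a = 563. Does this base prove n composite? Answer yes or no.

n − 1 = 15840 = 2^5 · 495, so s = 5 and d = 495.
x_0 = 563^495 mod 15841 = 6852.
x_0 is neither 1 nor 15840, so continue squaring.
x_1 = 6852^2 mod 15841 = 13021.
x_2 = 13021^2 mod 15841 = 218.
x_3 = 218^2 mod 15841 = 1.
x_3 = 1 but x_2 ≠ ±1, a nontrivial square root of 1 — 563 is a witness and 15841 is composite.

yes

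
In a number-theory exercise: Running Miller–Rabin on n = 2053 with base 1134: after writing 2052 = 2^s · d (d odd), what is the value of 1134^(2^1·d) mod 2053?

n − 1 = 2052 = 2^2 · 513, so s = 2 and d = 513.
Repeated squaring mod 2053: 1134^1 ≡ 1134, 1134^2 ≡ 778, 1134^4 ≡ 1702, 1134^8 ≡ 21, 1134^16 ≡ 441, 1134^32 ≡ 1499, 1134^64 ≡ 1019, 1134^128 ≡ 1596, 1134^256 ≡ 1496, 1134^512 ≡ 246.
513 = 512 + 1, so 1134^513 ≡ 246·1134 ≡ 1809 (mod 2053).
x_0 = 1809.
x_1 = 1809^2 mod 2053 = 2052.

2052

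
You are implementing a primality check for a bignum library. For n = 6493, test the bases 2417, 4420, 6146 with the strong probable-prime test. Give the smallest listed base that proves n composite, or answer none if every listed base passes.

2417

n − 1 = 6492 = 2^2 · 1623, so s = 2 and d = 1623.
Base 2417: x_0 = 2417^1623 mod 6493 = 907. x_0 is neither 1 nor 6492, so continue squaring. x_1 = 907^2 mod 6493 = 4531. Reached i = s−1 = 1 without hitting −1: 2417 is a Miller–Rabin witness and 6493 is composite.
Base 4420: x_0 = 4420^1623 mod 6493 = 6274. x_0 is neither 1 nor 6492, so continue squaring. x_1 = 6274^2 mod 6493 = 2510. Reached i = s−1 = 1 without hitting −1: 4420 is a Miller–Rabin witness and 6493 is composite.
Base 6146: x_0 = 6146^1623 mod 6493 = 5416. x_0 is neither 1 nor 6492, so continue squaring. x_1 = 5416^2 mod 6493 = 4175. Reached i = s−1 = 1 without hitting −1: 6146 is a Miller–Rabin witness and 6493 is composite.
The smallest witness among the given bases is 2417.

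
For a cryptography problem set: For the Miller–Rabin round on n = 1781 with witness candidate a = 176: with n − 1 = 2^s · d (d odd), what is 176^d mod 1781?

n − 1 = 1780 = 2^2 · 445, so s = 2 and d = 445.
176^445 mod 1781 = 1372.

1372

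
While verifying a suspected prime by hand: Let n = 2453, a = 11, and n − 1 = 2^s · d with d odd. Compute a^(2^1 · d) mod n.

847

n − 1 = 2452 = 2^2 · 613, so s = 2 and d = 613.
By repeated squaring, 11^613 ≡ 2167 (mod 2453).
x_0 = 2167.
x_1 = 2167^2 mod 2453 = 847.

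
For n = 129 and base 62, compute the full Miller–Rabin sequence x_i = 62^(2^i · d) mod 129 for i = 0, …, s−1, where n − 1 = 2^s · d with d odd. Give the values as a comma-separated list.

62, 103, 31, 58, 10, 100, 67

n − 1 = 128 = 2^7 · 1, so s = 7 and d = 1.
x_0 = 62^1 mod 129 = 62.
x_1 = 62^2 mod 129 = 103.
x_2 = 103^2 mod 129 = 31.
x_3 = 31^2 mod 129 = 58.
x_4 = 58^2 mod 129 = 10.
x_5 = 10^2 mod 129 = 100.
x_6 = 100^2 mod 129 = 67.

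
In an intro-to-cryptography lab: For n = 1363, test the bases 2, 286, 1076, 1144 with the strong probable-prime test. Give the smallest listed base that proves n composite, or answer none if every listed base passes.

n − 1 = 1362 = 2^1 · 681, so s = 1 and d = 681.
Base 2: x_0 = 2^681 mod 1363 = 686. x_0 ∉ {1, 1362} and s = 1, so 2 is a Miller–Rabin witness and 1363 is composite.
Base 286: x_0 = 286^681 mod 1363 = 596. x_0 ∉ {1, 1362} and s = 1, so 286 is a Miller–Rabin witness and 1363 is composite.
Base 1076: x_0 = 1076^681 mod 1363 = 920. x_0 ∉ {1, 1362} and s = 1, so 1076 is a Miller–Rabin witness and 1363 is composite.
Base 1144: x_0 = 1144^681 mod 1363 = 1165. x_0 ∉ {1, 1362} and s = 1, so 1144 is a Miller–Rabin witness and 1363 is composite.
The smallest witness among the given bases is 2.

2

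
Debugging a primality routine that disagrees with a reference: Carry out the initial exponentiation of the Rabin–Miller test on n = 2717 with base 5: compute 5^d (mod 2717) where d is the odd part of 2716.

2088

n − 1 = 2716 = 2^2 · 679, so s = 2 and d = 679.
5^679 mod 2717 = 2088.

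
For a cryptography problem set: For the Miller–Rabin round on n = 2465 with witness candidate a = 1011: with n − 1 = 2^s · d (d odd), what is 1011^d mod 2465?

2321

n − 1 = 2464 = 2^5 · 77, so s = 5 and d = 77.
1011^77 mod 2465 = 2321.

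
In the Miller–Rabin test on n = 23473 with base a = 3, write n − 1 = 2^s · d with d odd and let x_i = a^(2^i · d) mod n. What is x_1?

20558

n − 1 = 23472 = 2^4 · 1467, so s = 4 and d = 1467.
x_0 = 3^1467 mod 23473 = 17216.
x_1 = 17216^2 mod 23473 = 20558.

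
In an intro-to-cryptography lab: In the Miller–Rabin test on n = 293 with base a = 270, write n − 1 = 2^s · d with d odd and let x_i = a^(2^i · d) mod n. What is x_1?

292

n − 1 = 292 = 2^2 · 73, so s = 2 and d = 73.
Repeated squaring mod 293: 270^1 ≡ 270, 270^2 ≡ 236, 270^4 ≡ 26, 270^8 ≡ 90, 270^16 ≡ 189, 270^32 ≡ 268, 270^64 ≡ 39.
73 = 64 + 8 + 1, so 270^73 ≡ 39·90·270 ≡ 138 (mod 293).
x_0 = 138.
x_1 = 138^2 mod 293 = 292.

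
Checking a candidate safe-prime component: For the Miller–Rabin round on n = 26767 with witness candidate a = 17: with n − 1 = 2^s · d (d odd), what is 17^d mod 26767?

4913

n − 1 = 26766 = 2^1 · 13383, so s = 1 and d = 13383.
17^13383 mod 26767 = 4913.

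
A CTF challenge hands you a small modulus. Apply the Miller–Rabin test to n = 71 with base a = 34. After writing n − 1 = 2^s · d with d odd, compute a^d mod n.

n − 1 = 70 = 2^1 · 35, so s = 1 and d = 35.
34^35 mod 71 = 70.

70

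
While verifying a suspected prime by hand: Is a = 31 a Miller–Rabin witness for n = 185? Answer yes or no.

yes

n − 1 = 184 = 2^3 · 23, so s = 3 and d = 23.
x_0 = 31^23 mod 185 = 6.
x_0 is neither 1 nor 184, so continue squaring.
x_1 = 6^2 mod 185 = 36.
x_2 = 36^2 mod 185 = 1.
x_2 = 1 but x_1 ≠ ±1, a nontrivial square root of 1 — 31 is a witness and 185 is composite.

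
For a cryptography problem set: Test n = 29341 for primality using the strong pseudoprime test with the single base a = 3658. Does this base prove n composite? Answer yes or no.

n − 1 = 29340 = 2^2 · 7335, so s = 2 and d = 7335.
x_0 = 3658^7335 mod 29341 = 15361.
x_0 is neither 1 nor 29340, so continue squaring.
x_1 = 15361^2 mod 29341 = 29340.
x_1 ≡ −1, so 3658 is not a witness.

no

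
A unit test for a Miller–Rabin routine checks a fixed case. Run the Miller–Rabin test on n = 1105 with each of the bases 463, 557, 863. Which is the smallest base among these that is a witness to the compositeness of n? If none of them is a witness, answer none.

none

n − 1 = 1104 = 2^4 · 69, so s = 4 and d = 69.
Base 463: x_0 = 463^69 mod 1105 = 463. x_0 is neither 1 nor 1104, so continue squaring. x_1 = 463^2 mod 1105 = 1104. x_1 ≡ −1, so 463 is not a witness.
Base 557: x_0 = 557^69 mod 1105 = 47. x_0 is neither 1 nor 1104, so continue squaring. x_1 = 47^2 mod 1105 = 1104. x_1 ≡ −1, so 557 is not a witness.
Base 863: x_0 = 863^69 mod 1105 = 863. x_0 is neither 1 nor 1104, so continue squaring. x_1 = 863^2 mod 1105 = 1104. x_1 ≡ −1, so 863 is not a witness.
No listed base is a witness for 1105.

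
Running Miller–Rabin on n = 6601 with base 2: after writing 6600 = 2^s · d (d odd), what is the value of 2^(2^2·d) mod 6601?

n − 1 = 6600 = 2^3 · 825, so s = 3 and d = 825.
x_0 = 2^825 mod 6601 = 2738.
x_1 = 2738^2 mod 6601 = 4509.
x_2 = 4509^2 mod 6601 = 1.

1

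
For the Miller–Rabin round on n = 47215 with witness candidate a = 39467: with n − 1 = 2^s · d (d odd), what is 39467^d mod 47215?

17158

n − 1 = 47214 = 2^1 · 23607, so s = 1 and d = 23607.
39467^23607 mod 47215 = 17158.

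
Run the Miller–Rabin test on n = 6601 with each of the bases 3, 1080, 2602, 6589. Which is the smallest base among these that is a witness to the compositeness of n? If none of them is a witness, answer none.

n − 1 = 6600 = 2^3 · 825, so s = 3 and d = 825.
Base 3: x_0 = 3^825 mod 6601 = 3037. x_0 is neither 1 nor 6600, so continue squaring. x_1 = 3037^2 mod 6601 = 1772. x_2 = 1772^2 mod 6601 = 4509. Reached i = s−1 = 2 without hitting −1: 3 is a Miller–Rabin witness and 6601 is composite.
Base 1080: x_0 = 1080^825 mod 6601 = 4852. x_0 is neither 1 nor 6600, so continue squaring. x_1 = 4852^2 mod 6601 = 2738. x_2 = 2738^2 mod 6601 = 4509. Reached i = s−1 = 2 without hitting −1: 1080 is a Miller–Rabin witness and 6601 is composite.
Base 2602: x_0 = 2602^825 mod 6601 = 4647. x_0 is neither 1 nor 6600, so continue squaring. x_1 = 4647^2 mod 6601 = 2738. x_2 = 2738^2 mod 6601 = 4509. Reached i = s−1 = 2 without hitting −1: 2602 is a Miller–Rabin witness and 6601 is composite.
Base 6589: x_0 = 6589^825 mod 6601 = 3242. x_0 is neither 1 nor 6600, so continue squaring. x_1 = 3242^2 mod 6601 = 1772. x_2 = 1772^2 mod 6601 = 4509. Reached i = s−1 = 2 without hitting −1: 6589 is a Miller–Rabin witness and 6601 is composite.
The smallest witness among the given bases is 3.

3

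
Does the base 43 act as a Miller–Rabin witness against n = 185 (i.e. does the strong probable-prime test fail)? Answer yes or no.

no

n − 1 = 184 = 2^3 · 23, so s = 3 and d = 23.
x_0 = 43^23 mod 185 = 142.
x_0 is neither 1 nor 184, so continue squaring.
x_1 = 142^2 mod 185 = 184.
x_1 ≡ −1, so 43 is not a witness.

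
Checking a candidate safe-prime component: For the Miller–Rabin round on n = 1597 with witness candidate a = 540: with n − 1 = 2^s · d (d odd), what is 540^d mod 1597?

n − 1 = 1596 = 2^2 · 399, so s = 2 and d = 399.
By repeated squaring, 540^399 ≡ 610 (mod 1597).

610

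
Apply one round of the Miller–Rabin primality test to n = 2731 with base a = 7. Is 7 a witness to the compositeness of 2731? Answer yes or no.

no

n − 1 = 2730 = 2^1 · 1365, so s = 1 and d = 1365.
x_0 = 7^1365 mod 2731 = 2730.
x_0 = 2730 ≡ −1, so 7 is not a witness.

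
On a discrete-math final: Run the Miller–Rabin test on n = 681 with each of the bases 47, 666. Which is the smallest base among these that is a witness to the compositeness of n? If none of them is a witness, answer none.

47

n − 1 = 680 = 2^3 · 85, so s = 3 and d = 85.
Base 47: x_0 = 47^85 mod 681 = 284. x_0 is neither 1 nor 680, so continue squaring. x_1 = 284^2 mod 681 = 298. x_2 = 298^2 mod 681 = 274. Reached i = s−1 = 2 without hitting −1: 47 is a Miller–Rabin witness and 681 is composite.
Base 666: x_0 = 666^85 mod 681 = 210. x_0 is neither 1 nor 680, so continue squaring. x_1 = 210^2 mod 681 = 516. x_2 = 516^2 mod 681 = 666. Reached i = s−1 = 2 without hitting −1: 666 is a Miller–Rabin witness and 681 is composite.
The smallest witness among the given bases is 47.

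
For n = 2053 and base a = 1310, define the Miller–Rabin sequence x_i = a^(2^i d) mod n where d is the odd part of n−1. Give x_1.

2052

n − 1 = 2052 = 2^2 · 513, so s = 2 and d = 513.
x_0 = 1310^513 mod 2053 = 244.
x_1 = 244^2 mod 2053 = 2052.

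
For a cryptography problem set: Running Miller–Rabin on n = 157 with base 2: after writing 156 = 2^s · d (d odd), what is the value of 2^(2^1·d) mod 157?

156

n − 1 = 156 = 2^2 · 39, so s = 2 and d = 39.
x_0 = 2^39 mod 157 = 129.
x_1 = 129^2 mod 157 = 156.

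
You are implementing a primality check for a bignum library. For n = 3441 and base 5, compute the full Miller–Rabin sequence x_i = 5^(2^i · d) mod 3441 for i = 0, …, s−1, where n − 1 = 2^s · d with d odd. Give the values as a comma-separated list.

n − 1 = 3440 = 2^4 · 215, so s = 4 and d = 215.
x_0 = 5^215 mod 3441 = 2753.
x_1 = 2753^2 mod 3441 = 1927.
x_2 = 1927^2 mod 3441 = 490.
x_3 = 490^2 mod 3441 = 2671.

2753, 1927, 490, 2671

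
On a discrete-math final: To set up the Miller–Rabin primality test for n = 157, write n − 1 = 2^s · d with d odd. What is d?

Halving: 156 → 78 → 39; 39 is odd.
So 156 = 2^2 · 39.

39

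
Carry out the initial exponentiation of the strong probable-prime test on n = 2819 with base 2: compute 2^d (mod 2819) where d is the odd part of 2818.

n − 1 = 2818 = 2^1 · 1409, so s = 1 and d = 1409.
Repeated squaring mod 2819: 2^1 ≡ 2, 2^2 ≡ 4, 2^4 ≡ 16, 2^8 ≡ 256, 2^16 ≡ 699, 2^32 ≡ 914, 2^64 ≡ 972, 2^128 ≡ 419, 2^256 ≡ 783, 2^512 ≡ 1366, 2^1024 ≡ 2597.
1409 = 1024 + 256 + 128 + 1, so 2^1409 ≡ 2597·783·419·2 ≡ 2818 (mod 2819).

2818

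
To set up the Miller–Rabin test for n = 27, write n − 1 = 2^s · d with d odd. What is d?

13

Halving: 26 → 13; 13 is odd.
So 26 = 2^1 · 13.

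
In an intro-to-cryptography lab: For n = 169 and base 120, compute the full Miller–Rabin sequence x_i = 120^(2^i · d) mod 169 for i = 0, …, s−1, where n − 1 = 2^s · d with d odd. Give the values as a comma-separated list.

157, 144, 118

n − 1 = 168 = 2^3 · 21, so s = 3 and d = 21.
x_0 = 120^21 mod 169 = 157.
x_1 = 157^2 mod 169 = 144.
x_2 = 144^2 mod 169 = 118.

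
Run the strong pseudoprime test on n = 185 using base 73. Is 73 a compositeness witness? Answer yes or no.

yes

n − 1 = 184 = 2^3 · 23, so s = 3 and d = 23.
By repeated squaring, 73^23 ≡ 147 (mod 185).
x_0 = 73^23 mod 185 = 147.
x_0 is neither 1 nor 184, so continue squaring.
x_1 = 147^2 mod 185 = 149.
x_2 = 149^2 mod 185 = 1.
x_2 = 1 but x_1 ≠ ±1, a nontrivial square root of 1 — 73 is a witness and 185 is composite.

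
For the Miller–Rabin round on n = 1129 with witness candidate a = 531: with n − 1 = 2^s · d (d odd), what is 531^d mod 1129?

31

n − 1 = 1128 = 2^3 · 141, so s = 3 and d = 141.
By repeated squaring, 531^141 ≡ 31 (mod 1129).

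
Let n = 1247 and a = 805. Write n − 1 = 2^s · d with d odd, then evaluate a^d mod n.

n − 1 = 1246 = 2^1 · 623, so s = 1 and d = 623.
Repeated squaring mod 1247: 805^1 ≡ 805, 805^2 ≡ 832, 805^4 ≡ 139, 805^8 ≡ 616, 805^16 ≡ 368, 805^32 ≡ 748, 805^64 ≡ 848, 805^128 ≡ 832, 805^256 ≡ 139, 805^512 ≡ 616.
623 = 512 + 64 + 32 + 8 + 4 + 2 + 1, so 805^623 ≡ 616·848·748·616·139·832·805 ≡ 724 (mod 1247).

724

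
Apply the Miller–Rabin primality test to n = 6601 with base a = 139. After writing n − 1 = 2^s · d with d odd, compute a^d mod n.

n − 1 = 6600 = 2^3 · 825, so s = 3 and d = 825.
139^825 mod 6601 = 944.

944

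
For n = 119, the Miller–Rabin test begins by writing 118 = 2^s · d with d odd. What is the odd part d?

59

Halving: 118 → 59; 59 is odd.
So 118 = 2^1 · 59.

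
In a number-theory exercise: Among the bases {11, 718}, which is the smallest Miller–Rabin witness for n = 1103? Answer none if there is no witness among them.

none

n − 1 = 1102 = 2^1 · 551, so s = 1 and d = 551.
Base 11: x_0 = 11^551 mod 1103 = 1102. x_0 = 1102 ≡ −1, so 11 is not a witness.
Base 718: x_0 = 718^551 mod 1103 = 1. x_0 = 1, so 718 is not a witness.
No listed base is a witness for 1103.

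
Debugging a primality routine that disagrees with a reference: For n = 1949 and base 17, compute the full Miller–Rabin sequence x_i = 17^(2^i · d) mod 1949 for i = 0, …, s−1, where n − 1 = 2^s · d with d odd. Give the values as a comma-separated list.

n − 1 = 1948 = 2^2 · 487, so s = 2 and d = 487.
x_0 = 17^487 mod 1949 = 589.
x_1 = 589^2 mod 1949 = 1948.

589, 1948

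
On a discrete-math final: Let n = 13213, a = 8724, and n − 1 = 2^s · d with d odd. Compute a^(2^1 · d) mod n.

11900

n − 1 = 13212 = 2^2 · 3303, so s = 2 and d = 3303.
x_0 = 8724^3303 mod 13213 = 3578.
x_1 = 3578^2 mod 13213 = 11900.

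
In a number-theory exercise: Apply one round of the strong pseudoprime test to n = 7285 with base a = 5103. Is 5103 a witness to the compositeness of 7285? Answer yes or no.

n − 1 = 7284 = 2^2 · 1821, so s = 2 and d = 1821.
Repeated squaring mod 7285: 5103^1 ≡ 5103, 5103^2 ≡ 4019, 5103^4 ≡ 1516, 5103^8 ≡ 3481, 5103^16 ≡ 2406, 5103^32 ≡ 4546, 5103^64 ≡ 5856, 5103^128 ≡ 2241, 5103^256 ≡ 2716, 5103^512 ≡ 4236, 5103^1024 ≡ 741.
1821 = 1024 + 512 + 256 + 16 + 8 + 4 + 1, so 5103^1821 ≡ 741·4236·2716·2406·3481·1516·5103 ≡ 3443 (mod 7285).
x_0 = 5103^1821 mod 7285 = 3443.
x_0 is neither 1 nor 7284, so continue squaring.
x_1 = 3443^2 mod 7285 = 1554.
Reached i = s−1 = 1 without hitting −1: 5103 is a Miller–Rabin witness and 7285 is composite.

yes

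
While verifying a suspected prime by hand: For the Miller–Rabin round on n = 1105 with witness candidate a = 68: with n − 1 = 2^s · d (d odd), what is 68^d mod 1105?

n − 1 = 1104 = 2^4 · 69, so s = 4 and d = 69.
68^69 mod 1105 = 833.

833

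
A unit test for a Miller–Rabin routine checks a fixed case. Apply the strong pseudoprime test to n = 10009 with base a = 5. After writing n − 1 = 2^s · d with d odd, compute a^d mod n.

n − 1 = 10008 = 2^3 · 1251, so s = 3 and d = 1251.
5^1251 mod 10009 = 10008.

10008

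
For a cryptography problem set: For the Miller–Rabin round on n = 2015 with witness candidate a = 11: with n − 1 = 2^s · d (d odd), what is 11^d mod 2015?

n − 1 = 2014 = 2^1 · 1007, so s = 1 and d = 1007.
Repeated squaring mod 2015: 11^1 ≡ 11, 11^2 ≡ 121, 11^4 ≡ 536, 11^8 ≡ 1166, 11^16 ≡ 1446, 11^32 ≡ 1361, 11^64 ≡ 536, 11^128 ≡ 1166, 11^256 ≡ 1446, 11^512 ≡ 1361.
1007 = 512 + 256 + 128 + 64 + 32 + 8 + 4 + 2 + 1, so 11^1007 ≡ 1361·1446·1166·536·1361·1166·536·121·11 ≡ 1956 (mod 2015).

1956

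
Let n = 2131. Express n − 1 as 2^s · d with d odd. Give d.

Halving: 2130 → 1065; 1065 is odd.
So 2130 = 2^1 · 1065.

1065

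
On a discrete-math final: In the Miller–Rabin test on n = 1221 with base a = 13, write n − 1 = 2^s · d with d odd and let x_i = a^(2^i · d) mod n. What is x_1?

n − 1 = 1220 = 2^2 · 305, so s = 2 and d = 305.
x_0 = 13^305 mod 1221 = 868.
x_1 = 868^2 mod 1221 = 67.

67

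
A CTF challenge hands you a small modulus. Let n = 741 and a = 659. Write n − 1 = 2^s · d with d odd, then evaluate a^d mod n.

n − 1 = 740 = 2^2 · 185, so s = 2 and d = 185.
659^185 mod 741 = 185.

185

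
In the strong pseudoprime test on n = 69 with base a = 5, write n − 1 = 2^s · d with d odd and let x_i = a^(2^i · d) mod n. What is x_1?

n − 1 = 68 = 2^2 · 17, so s = 2 and d = 17.
x_0 = 5^17 mod 69 = 38.
x_1 = 38^2 mod 69 = 64.

64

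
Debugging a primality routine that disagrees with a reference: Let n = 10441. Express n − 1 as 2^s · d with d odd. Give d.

1305

Halving: 10440 → 5220 → 2610 → 1305; 1305 is odd.
So 10440 = 2^3 · 1305.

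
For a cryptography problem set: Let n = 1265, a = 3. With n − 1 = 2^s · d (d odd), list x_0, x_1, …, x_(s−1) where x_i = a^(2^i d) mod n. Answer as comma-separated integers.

n − 1 = 1264 = 2^4 · 79, so s = 4 and d = 79.
x_0 = 3^79 mod 1265 = 147.
x_1 = 147^2 mod 1265 = 104.
x_2 = 104^2 mod 1265 = 696.
x_3 = 696^2 mod 1265 = 1186.

147, 104, 696, 1186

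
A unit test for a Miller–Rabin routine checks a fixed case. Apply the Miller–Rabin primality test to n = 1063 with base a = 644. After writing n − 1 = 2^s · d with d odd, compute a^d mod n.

n − 1 = 1062 = 2^1 · 531, so s = 1 and d = 531.
644^531 mod 1063 = 1.

1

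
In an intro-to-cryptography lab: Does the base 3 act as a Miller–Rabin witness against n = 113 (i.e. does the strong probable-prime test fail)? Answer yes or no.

no

n − 1 = 112 = 2^4 · 7, so s = 4 and d = 7.
x_0 = 3^7 mod 113 = 40.
x_0 is neither 1 nor 112, so continue squaring.
x_1 = 40^2 mod 113 = 18.
x_2 = 18^2 mod 113 = 98.
x_3 = 98^2 mod 113 = 112.
x_3 ≡ −1, so 3 is not a witness.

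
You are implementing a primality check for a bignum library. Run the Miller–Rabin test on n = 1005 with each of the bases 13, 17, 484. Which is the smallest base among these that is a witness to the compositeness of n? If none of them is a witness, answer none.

13

n − 1 = 1004 = 2^2 · 251, so s = 2 and d = 251.
Base 13: x_0 = 13^251 mod 1005 = 757. x_0 is neither 1 nor 1004, so continue squaring. x_1 = 757^2 mod 1005 = 199. Reached i = s−1 = 1 without hitting −1: 13 is a Miller–Rabin witness and 1005 is composite.
Base 17: x_0 = 17^251 mod 1005 = 458. x_0 is neither 1 nor 1004, so continue squaring. x_1 = 458^2 mod 1005 = 724. Reached i = s−1 = 1 without hitting −1: 17 is a Miller–Rabin witness and 1005 is composite.
Base 484: x_0 = 484^251 mod 1005 = 349. x_0 is neither 1 nor 1004, so continue squaring. x_1 = 349^2 mod 1005 = 196. Reached i = s−1 = 1 without hitting −1: 484 is a Miller–Rabin witness and 1005 is composite.
The smallest witness among the given bases is 13.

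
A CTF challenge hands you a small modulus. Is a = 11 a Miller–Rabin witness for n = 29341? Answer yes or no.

yes

n − 1 = 29340 = 2^2 · 7335, so s = 2 and d = 7335.
Repeated squaring mod 29341: 11^1 ≡ 11, 11^2 ≡ 121, 11^4 ≡ 14641, 11^8 ≡ 22876, 11^16 ≡ 14641, 11^32 ≡ 22876, 11^64 ≡ 14641, 11^128 ≡ 22876, 11^256 ≡ 14641, 11^512 ≡ 22876, 11^1024 ≡ 14641, 11^2048 ≡ 22876, 11^4096 ≡ 14641.
7335 = 4096 + 2048 + 1024 + 128 + 32 + 4 + 2 + 1, so 11^7335 ≡ 14641·22876·14641·22876·22876·14641·121·11 ≡ 1331 (mod 29341).
x_0 = 11^7335 mod 29341 = 1331.
x_0 is neither 1 nor 29340, so continue squaring.
x_1 = 1331^2 mod 29341 = 11101.
Reached i = s−1 = 1 without hitting −1: 11 is a Miller–Rabin witness and 29341 is composite.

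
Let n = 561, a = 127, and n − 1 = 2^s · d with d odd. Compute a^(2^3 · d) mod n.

n − 1 = 560 = 2^4 · 35, so s = 4 and d = 35.
Repeated squaring mod 561: 127^1 ≡ 127, 127^2 ≡ 421, 127^4 ≡ 526, 127^8 ≡ 103, 127^16 ≡ 511, 127^32 ≡ 256.
35 = 32 + 2 + 1, so 127^35 ≡ 256·421·127 ≡ 274 (mod 561).
x_0 = 274.
x_1 = 274^2 mod 561 = 463.
x_2 = 463^2 mod 561 = 67.
x_3 = 67^2 mod 561 = 1.

1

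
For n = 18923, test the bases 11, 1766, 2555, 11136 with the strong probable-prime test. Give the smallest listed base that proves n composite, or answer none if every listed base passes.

11

n − 1 = 18922 = 2^1 · 9461, so s = 1 and d = 9461.
Base 11: x_0 = 11^9461 mod 18923 = 62. x_0 ∉ {1, 18922} and s = 1, so 11 is a Miller–Rabin witness and 18923 is composite.
Base 1766: x_0 = 1766^9461 mod 18923 = 4354. x_0 ∉ {1, 18922} and s = 1, so 1766 is a Miller–Rabin witness and 18923 is composite.
Base 2555: x_0 = 2555^9461 mod 18923 = 9950. x_0 ∉ {1, 18922} and s = 1, so 2555 is a Miller–Rabin witness and 18923 is composite.
Base 11136: x_0 = 11136^9461 mod 18923 = 17576. x_0 ∉ {1, 18922} and s = 1, so 11136 is a Miller–Rabin witness and 18923 is composite.
The smallest witness among the given bases is 11.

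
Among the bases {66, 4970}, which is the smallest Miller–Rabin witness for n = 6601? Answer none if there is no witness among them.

4970

n − 1 = 6600 = 2^3 · 825, so s = 3 and d = 825.
Base 66: x_0 = 66^825 mod 6601 = 6600. x_0 = 6600 ≡ −1, so 66 is not a witness.
Base 4970: x_0 = 4970^825 mod 6601 = 5544. x_0 is neither 1 nor 6600, so continue squaring. x_1 = 5544^2 mod 6601 = 1680. x_2 = 1680^2 mod 6601 = 3773. Reached i = s−1 = 2 without hitting −1: 4970 is a Miller–Rabin witness and 6601 is composite.
The smallest witness among the given bases is 4970.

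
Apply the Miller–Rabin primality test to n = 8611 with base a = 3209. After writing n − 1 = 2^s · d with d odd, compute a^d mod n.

n − 1 = 8610 = 2^1 · 4305, so s = 1 and d = 4305.
3209^4305 mod 8611 = 125.

125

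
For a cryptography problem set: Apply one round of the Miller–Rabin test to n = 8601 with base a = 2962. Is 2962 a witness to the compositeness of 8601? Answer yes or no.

n − 1 = 8600 = 2^3 · 1075, so s = 3 and d = 1075.
x_0 = 2962^1075 mod 8601 = 1.
x_0 = 1, so 2962 is not a witness.

no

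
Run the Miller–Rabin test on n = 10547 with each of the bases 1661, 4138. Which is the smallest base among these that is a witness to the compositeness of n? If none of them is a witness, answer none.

1661

n − 1 = 10546 = 2^1 · 5273, so s = 1 and d = 5273.
Base 1661: x_0 = 1661^5273 mod 10547 = 5322. x_0 ∉ {1, 10546} and s = 1, so 1661 is a Miller–Rabin witness and 10547 is composite.
Base 4138: x_0 = 4138^5273 mod 10547 = 1244. x_0 ∉ {1, 10546} and s = 1, so 4138 is a Miller–Rabin witness and 10547 is composite.
The smallest witness among the given bases is 1661.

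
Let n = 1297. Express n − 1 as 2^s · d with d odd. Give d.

81

Halving: 1296 → 648 → 324 → 162 → 81; 81 is odd.
So 1296 = 2^4 · 81.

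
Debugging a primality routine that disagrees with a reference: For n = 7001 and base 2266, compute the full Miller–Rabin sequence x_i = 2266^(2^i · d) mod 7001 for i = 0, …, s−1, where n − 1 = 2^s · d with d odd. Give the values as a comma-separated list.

5803, 7000, 1

n − 1 = 7000 = 2^3 · 875, so s = 3 and d = 875.
x_0 = 2266^875 mod 7001 = 5803.
x_1 = 5803^2 mod 7001 = 7000.
x_2 = 7000^2 mod 7001 = 1.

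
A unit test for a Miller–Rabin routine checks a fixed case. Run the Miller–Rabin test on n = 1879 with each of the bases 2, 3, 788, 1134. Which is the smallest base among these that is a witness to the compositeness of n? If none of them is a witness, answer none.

n − 1 = 1878 = 2^1 · 939, so s = 1 and d = 939.
Base 2: x_0 = 2^939 mod 1879 = 1. x_0 = 1, so 2 is not a witness.
Base 3: x_0 = 3^939 mod 1879 = 1878. x_0 = 1878 ≡ −1, so 3 is not a witness.
Base 788: x_0 = 788^939 mod 1879 = 1878. x_0 = 1878 ≡ −1, so 788 is not a witness.
Base 1134: x_0 = 1134^939 mod 1879 = 1. x_0 = 1, so 1134 is not a witness.
No listed base is a witness for 1879.

none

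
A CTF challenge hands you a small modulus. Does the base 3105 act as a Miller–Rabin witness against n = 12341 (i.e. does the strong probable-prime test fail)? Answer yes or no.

n − 1 = 12340 = 2^2 · 3085, so s = 2 and d = 3085.
x_0 = 3105^3085 mod 12341 = 4876.
x_0 is neither 1 nor 12340, so continue squaring.
x_1 = 4876^2 mod 12341 = 6610.
Reached i = s−1 = 1 without hitting −1: 3105 is a Miller–Rabin witness and 12341 is composite.

yes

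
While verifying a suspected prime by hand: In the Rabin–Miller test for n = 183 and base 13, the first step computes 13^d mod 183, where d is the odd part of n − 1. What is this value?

n − 1 = 182 = 2^1 · 91, so s = 1 and d = 91.
Repeated squaring mod 183: 13^1 ≡ 13, 13^2 ≡ 169, 13^4 ≡ 13, 13^8 ≡ 169, 13^16 ≡ 13, 13^32 ≡ 169, 13^64 ≡ 13.
91 = 64 + 16 + 8 + 2 + 1, so 13^91 ≡ 13·13·169·169·13 ≡ 13 (mod 183).

13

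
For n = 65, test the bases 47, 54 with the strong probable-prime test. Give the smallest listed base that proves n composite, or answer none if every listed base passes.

54

n − 1 = 64 = 2^6 · 1, so s = 6 and d = 1.
Base 47: x_0 = 47^1 mod 65 = 47. x_0 is neither 1 nor 64, so continue squaring. x_1 = 47^2 mod 65 = 64. x_1 ≡ −1, so 47 is not a witness.
Base 54: x_0 = 54^1 mod 65 = 54. x_0 is neither 1 nor 64, so continue squaring. x_1 = 54^2 mod 65 = 56. x_2 = 56^2 mod 65 = 16. x_3 = 16^2 mod 65 = 61. x_4 = 61^2 mod 65 = 16. x_5 = 16^2 mod 65 = 61. Reached i = s−1 = 5 without hitting −1: 54 is a Miller–Rabin witness and 65 is composite.
The smallest witness among the given bases is 54.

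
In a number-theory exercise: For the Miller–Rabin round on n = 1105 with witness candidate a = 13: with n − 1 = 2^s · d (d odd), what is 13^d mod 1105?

n − 1 = 1104 = 2^4 · 69, so s = 4 and d = 69.
13^69 mod 1105 = 13.

13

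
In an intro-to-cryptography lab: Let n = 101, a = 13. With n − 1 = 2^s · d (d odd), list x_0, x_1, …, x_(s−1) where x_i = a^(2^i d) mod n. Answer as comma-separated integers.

100, 1

n − 1 = 100 = 2^2 · 25, so s = 2 and d = 25.
x_0 = 13^25 mod 101 = 100.
x_1 = 100^2 mod 101 = 1.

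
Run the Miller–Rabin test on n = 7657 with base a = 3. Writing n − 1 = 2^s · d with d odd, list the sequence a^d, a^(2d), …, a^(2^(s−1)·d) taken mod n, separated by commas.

n − 1 = 7656 = 2^3 · 957, so s = 3 and d = 957.
x_0 = 3^957 mod 7657 = 1015.
x_1 = 1015^2 mod 7657 = 4187.
x_2 = 4187^2 mod 7657 = 4096.

1015, 4187, 4096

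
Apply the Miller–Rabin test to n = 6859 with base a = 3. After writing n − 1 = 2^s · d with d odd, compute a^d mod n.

2716

n − 1 = 6858 = 2^1 · 3429, so s = 1 and d = 3429.
3^3429 mod 6859 = 2716.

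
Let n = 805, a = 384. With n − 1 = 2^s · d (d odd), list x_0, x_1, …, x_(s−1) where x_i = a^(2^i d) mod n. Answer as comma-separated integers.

209, 211

n − 1 = 804 = 2^2 · 201, so s = 2 and d = 201.
x_0 = 384^201 mod 805 = 209.
x_1 = 209^2 mod 805 = 211.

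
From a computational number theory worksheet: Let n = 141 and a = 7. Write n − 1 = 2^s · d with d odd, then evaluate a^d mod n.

64

n − 1 = 140 = 2^2 · 35, so s = 2 and d = 35.
7^35 mod 141 = 64.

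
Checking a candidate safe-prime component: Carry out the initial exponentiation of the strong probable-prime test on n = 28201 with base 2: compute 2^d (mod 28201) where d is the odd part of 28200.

28200

n − 1 = 28200 = 2^3 · 3525, so s = 3 and d = 3525.
2^3525 mod 28201 = 28200.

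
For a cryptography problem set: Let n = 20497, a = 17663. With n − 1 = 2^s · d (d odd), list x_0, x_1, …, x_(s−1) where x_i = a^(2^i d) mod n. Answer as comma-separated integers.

16699, 15413, 339, 12436

n − 1 = 20496 = 2^4 · 1281, so s = 4 and d = 1281.
x_0 = 17663^1281 mod 20497 = 16699.
x_1 = 16699^2 mod 20497 = 15413.
x_2 = 15413^2 mod 20497 = 339.
x_3 = 339^2 mod 20497 = 12436.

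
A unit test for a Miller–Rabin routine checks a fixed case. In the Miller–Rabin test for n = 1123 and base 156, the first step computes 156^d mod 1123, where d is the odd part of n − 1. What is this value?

n − 1 = 1122 = 2^1 · 561, so s = 1 and d = 561.
156^561 mod 1123 = 1.

1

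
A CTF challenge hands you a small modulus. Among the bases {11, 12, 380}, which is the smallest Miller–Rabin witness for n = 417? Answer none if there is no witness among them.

n − 1 = 416 = 2^5 · 13, so s = 5 and d = 13.
Base 11: x_0 = 11^13 mod 417 = 257. x_0 is neither 1 nor 416, so continue squaring. x_1 = 257^2 mod 417 = 163. x_2 = 163^2 mod 417 = 298. x_3 = 298^2 mod 417 = 400. x_4 = 400^2 mod 417 = 289. Reached i = s−1 = 4 without hitting −1: 11 is a Miller–Rabin witness and 417 is composite.
Base 12: x_0 = 12^13 mod 417 = 267. x_0 is neither 1 nor 416, so continue squaring. x_1 = 267^2 mod 417 = 399. x_2 = 399^2 mod 417 = 324. x_3 = 324^2 mod 417 = 309. x_4 = 309^2 mod 417 = 405. Reached i = s−1 = 4 without hitting −1: 12 is a Miller–Rabin witness and 417 is composite.
Base 380: x_0 = 380^13 mod 417 = 32. x_0 is neither 1 nor 416, so continue squaring. x_1 = 32^2 mod 417 = 190. x_2 = 190^2 mod 417 = 238. x_3 = 238^2 mod 417 = 349. x_4 = 349^2 mod 417 = 37. Reached i = s−1 = 4 without hitting −1: 380 is a Miller–Rabin witness and 417 is composite.
The smallest witness among the given bases is 11.

11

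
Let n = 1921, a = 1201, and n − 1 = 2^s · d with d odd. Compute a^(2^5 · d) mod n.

1

n − 1 = 1920 = 2^7 · 15, so s = 7 and d = 15.
x_0 = 1201^15 mod 1921 = 643.
x_1 = 643^2 mod 1921 = 434.
x_2 = 434^2 mod 1921 = 98.
x_3 = 98^2 mod 1921 = 1920.
x_4 = 1920^2 mod 1921 = 1.
x_5 = 1^2 mod 1921 = 1.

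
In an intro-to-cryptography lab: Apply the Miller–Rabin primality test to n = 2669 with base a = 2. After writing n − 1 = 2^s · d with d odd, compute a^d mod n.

n − 1 = 2668 = 2^2 · 667, so s = 2 and d = 667.
Repeated squaring mod 2669: 2^1 ≡ 2, 2^2 ≡ 4, 2^4 ≡ 16, 2^8 ≡ 256, 2^16 ≡ 1480, 2^32 ≡ 1820, 2^64 ≡ 171, 2^128 ≡ 2551, 2^256 ≡ 579, 2^512 ≡ 1616.
667 = 512 + 128 + 16 + 8 + 2 + 1, so 2^667 ≡ 1616·2551·1480·256·4·2 ≡ 1436 (mod 2669).

1436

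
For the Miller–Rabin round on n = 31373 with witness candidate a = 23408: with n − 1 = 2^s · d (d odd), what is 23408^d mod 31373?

30842

n − 1 = 31372 = 2^2 · 7843, so s = 2 and d = 7843.
Repeated squaring mod 31373: 23408^1 ≡ 23408, 23408^2 ≡ 5019, 23408^4 ≡ 29215, 23408^8 ≡ 13760, 23408^16 ≡ 1545, 23408^32 ≡ 2677, 23408^64 ≡ 13285, 23408^128 ≡ 18100, 23408^256 ≡ 13134, 23408^512 ≡ 13202, 23408^1024 ≡ 15789, 23408^2048 ≡ 2663, 23408^4096 ≡ 1271.
7843 = 4096 + 2048 + 1024 + 512 + 128 + 32 + 2 + 1, so 23408^7843 ≡ 1271·2663·15789·13202·18100·2677·5019·23408 ≡ 30842 (mod 31373).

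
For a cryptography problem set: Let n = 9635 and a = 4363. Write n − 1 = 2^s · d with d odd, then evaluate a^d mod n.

5418

n − 1 = 9634 = 2^1 · 4817, so s = 1 and d = 4817.
Repeated squaring mod 9635: 4363^1 ≡ 4363, 4363^2 ≡ 6644, 4363^4 ≡ 4801, 4363^8 ≡ 2681, 4363^16 ≡ 51, 4363^32 ≡ 2601, 4363^64 ≡ 1431, 4363^128 ≡ 5141, 4363^256 ≡ 1076, 4363^512 ≡ 1576, 4363^1024 ≡ 7581, 4363^2048 ≡ 8421, 4363^4096 ≡ 9276.
4817 = 4096 + 512 + 128 + 64 + 16 + 1, so 4363^4817 ≡ 9276·1576·5141·1431·51·4363 ≡ 5418 (mod 9635).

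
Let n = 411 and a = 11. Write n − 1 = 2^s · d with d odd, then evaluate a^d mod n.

n − 1 = 410 = 2^1 · 205, so s = 1 and d = 205.
Repeated squaring mod 411: 11^1 ≡ 11, 11^2 ≡ 121, 11^4 ≡ 256, 11^8 ≡ 187, 11^16 ≡ 34, 11^32 ≡ 334, 11^64 ≡ 175, 11^128 ≡ 211.
205 = 128 + 64 + 8 + 4 + 1, so 11^205 ≡ 211·175·187·256·11 ≡ 11 (mod 411).

11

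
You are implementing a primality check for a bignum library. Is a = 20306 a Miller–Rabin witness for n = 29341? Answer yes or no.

n − 1 = 29340 = 2^2 · 7335, so s = 2 and d = 7335.
x_0 = 20306^7335 mod 29341 = 3588.
x_0 is neither 1 nor 29340, so continue squaring.
x_1 = 3588^2 mod 29341 = 22386.
Reached i = s−1 = 1 without hitting −1: 20306 is a Miller–Rabin witness and 29341 is composite.

yes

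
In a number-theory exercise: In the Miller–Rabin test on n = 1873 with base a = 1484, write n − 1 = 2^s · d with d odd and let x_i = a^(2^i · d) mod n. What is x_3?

1872

n − 1 = 1872 = 2^4 · 117, so s = 4 and d = 117.
Repeated squaring mod 1873: 1484^1 ≡ 1484, 1484^2 ≡ 1481, 1484^4 ≡ 78, 1484^8 ≡ 465, 1484^16 ≡ 830, 1484^32 ≡ 1509, 1484^64 ≡ 1386.
117 = 64 + 32 + 16 + 4 + 1, so 1484^117 ≡ 1386·1509·830·78·1484 ≡ 1228 (mod 1873).
x_0 = 1228.
x_1 = 1228^2 mod 1873 = 219.
x_2 = 219^2 mod 1873 = 1136.
x_3 = 1136^2 mod 1873 = 1872.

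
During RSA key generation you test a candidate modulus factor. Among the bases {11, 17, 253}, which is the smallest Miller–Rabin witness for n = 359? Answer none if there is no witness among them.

none

n − 1 = 358 = 2^1 · 179, so s = 1 and d = 179.
Base 11: x_0 = 11^179 mod 359 = 1. x_0 = 1, so 11 is not a witness.
Base 17: x_0 = 17^179 mod 359 = 1. x_0 = 1, so 17 is not a witness.
Base 253: x_0 = 253^179 mod 359 = 1. x_0 = 1, so 253 is not a witness.
No listed base is a witness for 359.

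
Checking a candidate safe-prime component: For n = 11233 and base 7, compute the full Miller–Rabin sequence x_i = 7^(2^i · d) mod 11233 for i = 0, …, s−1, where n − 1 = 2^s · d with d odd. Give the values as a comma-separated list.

n − 1 = 11232 = 2^5 · 351, so s = 5 and d = 351.
x_0 = 7^351 mod 11233 = 525.
x_1 = 525^2 mod 11233 = 6033.
x_2 = 6033^2 mod 11233 = 2169.
x_3 = 2169^2 mod 11233 = 9167.
x_4 = 9167^2 mod 11233 = 11049.

525, 6033, 2169, 9167, 11049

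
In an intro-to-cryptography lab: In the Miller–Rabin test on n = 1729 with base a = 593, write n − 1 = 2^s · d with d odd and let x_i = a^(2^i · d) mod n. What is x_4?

n − 1 = 1728 = 2^6 · 27, so s = 6 and d = 27.
x_0 = 593^27 mod 1729 = 1084.
x_1 = 1084^2 mod 1729 = 1065.
x_2 = 1065^2 mod 1729 = 1.
x_3 = 1^2 mod 1729 = 1.
x_4 = 1^2 mod 1729 = 1.

1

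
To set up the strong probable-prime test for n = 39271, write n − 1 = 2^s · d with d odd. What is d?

Halving: 39270 → 19635; 19635 is odd.
So 39270 = 2^1 · 19635.

19635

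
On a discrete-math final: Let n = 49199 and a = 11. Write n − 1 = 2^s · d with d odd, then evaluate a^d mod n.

1

n − 1 = 49198 = 2^1 · 24599, so s = 1 and d = 24599.
11^24599 mod 49199 = 1.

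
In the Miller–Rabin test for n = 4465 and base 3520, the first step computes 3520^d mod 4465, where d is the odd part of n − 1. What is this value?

n − 1 = 4464 = 2^4 · 279, so s = 4 and d = 279.
Repeated squaring mod 4465: 3520^1 ≡ 3520, 3520^2 ≡ 25, 3520^4 ≡ 625, 3520^8 ≡ 2170, 3520^16 ≡ 2790, 3520^32 ≡ 1605, 3520^64 ≡ 4185, 3520^128 ≡ 2495, 3520^256 ≡ 815.
279 = 256 + 16 + 4 + 2 + 1, so 3520^279 ≡ 815·2790·625·25·3520 ≡ 4105 (mod 4465).

4105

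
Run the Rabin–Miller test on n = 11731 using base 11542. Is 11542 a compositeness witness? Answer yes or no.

n − 1 = 11730 = 2^1 · 5865, so s = 1 and d = 5865.
x_0 = 11542^5865 mod 11731 = 1.
x_0 = 1, so 11542 is not a witness.

no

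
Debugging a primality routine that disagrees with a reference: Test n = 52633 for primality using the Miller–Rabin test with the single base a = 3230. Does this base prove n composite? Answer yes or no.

n − 1 = 52632 = 2^3 · 6579, so s = 3 and d = 6579.
By repeated squaring, 3230^6579 ≡ 52632 (mod 52633).
x_0 = 3230^6579 mod 52633 = 52632.
x_0 = 52632 ≡ −1, so 3230 is not a witness.

no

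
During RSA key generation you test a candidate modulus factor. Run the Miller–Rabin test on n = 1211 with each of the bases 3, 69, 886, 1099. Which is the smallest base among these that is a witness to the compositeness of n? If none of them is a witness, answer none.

n − 1 = 1210 = 2^1 · 605, so s = 1 and d = 605.
Base 3: x_0 = 3^605 mod 1211 = 838. x_0 ∉ {1, 1210} and s = 1, so 3 is a Miller–Rabin witness and 1211 is composite.
Base 69: x_0 = 69^605 mod 1211 = 1056. x_0 ∉ {1, 1210} and s = 1, so 69 is a Miller–Rabin witness and 1211 is composite.
Base 886: x_0 = 886^605 mod 1211 = 611. x_0 ∉ {1, 1210} and s = 1, so 886 is a Miller–Rabin witness and 1211 is composite.
Base 1099: x_0 = 1099^605 mod 1211 = 168. x_0 ∉ {1, 1210} and s = 1, so 1099 is a Miller–Rabin witness and 1211 is composite.
The smallest witness among the given bases is 3.

3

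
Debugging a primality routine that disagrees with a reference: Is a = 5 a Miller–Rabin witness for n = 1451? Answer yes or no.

no

n − 1 = 1450 = 2^1 · 725, so s = 1 and d = 725.
x_0 = 5^725 mod 1451 = 1.
x_0 = 1, so 5 is not a witness.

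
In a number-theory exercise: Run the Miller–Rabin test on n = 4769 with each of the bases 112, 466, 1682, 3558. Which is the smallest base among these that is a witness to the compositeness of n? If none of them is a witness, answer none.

n − 1 = 4768 = 2^5 · 149, so s = 5 and d = 149.
Base 112: x_0 = 112^149 mod 4769 = 4414. x_0 is neither 1 nor 4768, so continue squaring. x_1 = 4414^2 mod 4769 = 2031. x_2 = 2031^2 mod 4769 = 4545. x_3 = 4545^2 mod 4769 = 2486. x_4 = 2486^2 mod 4769 = 4341. Reached i = s−1 = 4 without hitting −1: 112 is a Miller–Rabin witness and 4769 is composite.
Base 466: x_0 = 466^149 mod 4769 = 4240. x_0 is neither 1 nor 4768, so continue squaring. x_1 = 4240^2 mod 4769 = 3239. x_2 = 3239^2 mod 4769 = 4090. x_3 = 4090^2 mod 4769 = 3217. x_4 = 3217^2 mod 4769 = 359. Reached i = s−1 = 4 without hitting −1: 466 is a Miller–Rabin witness and 4769 is composite.
Base 1682: x_0 = 1682^149 mod 4769 = 3556. x_0 is neither 1 nor 4768, so continue squaring. x_1 = 3556^2 mod 4769 = 2517. x_2 = 2517^2 mod 4769 = 2057. x_3 = 2057^2 mod 4769 = 1146. x_4 = 1146^2 mod 4769 = 1841. Reached i = s−1 = 4 without hitting −1: 1682 is a Miller–Rabin witness and 4769 is composite.
Base 3558: x_0 = 3558^149 mod 4769 = 921. x_0 is neither 1 nor 4768, so continue squaring. x_1 = 921^2 mod 4769 = 4128. x_2 = 4128^2 mod 4769 = 747. x_3 = 747^2 mod 4769 = 36. x_4 = 36^2 mod 4769 = 1296. Reached i = s−1 = 4 without hitting −1: 3558 is a Miller–Rabin witness and 4769 is composite.
The smallest witness among the given bases is 112.

112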